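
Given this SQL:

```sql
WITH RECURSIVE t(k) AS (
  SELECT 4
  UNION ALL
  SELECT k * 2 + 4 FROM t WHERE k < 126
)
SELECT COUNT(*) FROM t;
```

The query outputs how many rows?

Base: k=4.
Iteration 1: 4 < 126 holds -> k = 4 * 2 + 4 = 12.
Iteration 2: 12 < 126 holds -> k = 12 * 2 + 4 = 28.
Iteration 3: 28 < 126 holds -> k = 28 * 2 + 4 = 60.
Iteration 4: 60 < 126 holds -> k = 60 * 2 + 4 = 124.
Iteration 5: 124 < 126 holds -> k = 124 * 2 + 4 = 252.
Iteration 6: 252 < 126 fails; recursion stops.
Total rows emitted: 6.

6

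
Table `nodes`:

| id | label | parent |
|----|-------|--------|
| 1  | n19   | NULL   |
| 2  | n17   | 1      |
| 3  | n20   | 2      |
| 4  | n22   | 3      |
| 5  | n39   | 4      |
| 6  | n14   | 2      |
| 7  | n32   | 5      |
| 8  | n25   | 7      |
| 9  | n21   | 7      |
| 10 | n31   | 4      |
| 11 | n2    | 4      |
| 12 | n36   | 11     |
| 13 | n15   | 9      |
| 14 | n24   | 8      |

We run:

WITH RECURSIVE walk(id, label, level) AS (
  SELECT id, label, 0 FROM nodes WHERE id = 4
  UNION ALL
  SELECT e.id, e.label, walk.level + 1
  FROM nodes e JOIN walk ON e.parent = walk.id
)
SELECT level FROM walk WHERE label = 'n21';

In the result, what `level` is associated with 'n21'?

3

Base: id=4 (n22) at level 0.
Iteration 1: rows with parent in {4} -> n39 (id 5, level 1), n31 (id 10, level 1), n2 (id 11, level 1).
Iteration 2: rows with parent in {5,10,11} -> n32 (id 7, level 2), n36 (id 12, level 2).
Iteration 3: rows with parent in {7,12} -> n25 (id 8, level 3), n21 (id 9, level 3).
Iteration 4: rows with parent in {8,9} -> n15 (id 13, level 4), n24 (id 14, level 4).
Iteration 5: no rows with parent in {13,14}; recursion stops.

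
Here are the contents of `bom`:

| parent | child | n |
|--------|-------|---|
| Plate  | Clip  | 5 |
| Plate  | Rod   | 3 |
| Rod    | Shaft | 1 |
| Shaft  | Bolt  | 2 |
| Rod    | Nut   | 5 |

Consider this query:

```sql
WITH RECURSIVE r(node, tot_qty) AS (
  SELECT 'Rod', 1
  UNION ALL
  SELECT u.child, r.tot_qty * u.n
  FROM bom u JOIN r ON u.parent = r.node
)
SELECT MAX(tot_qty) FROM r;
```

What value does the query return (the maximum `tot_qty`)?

5

Base: (Rod, tot_qty=1).
Iteration 1: components of {Rod} -> Nut = 1*5 = 5, Shaft = 1*1 = 1.
Iteration 2: components of {Nut,Shaft} -> Bolt = 1*2 = 2.
Iteration 3: no further components; recursion stops.
tot_qty values: 1, 1, 5, 2; the maximum is 5.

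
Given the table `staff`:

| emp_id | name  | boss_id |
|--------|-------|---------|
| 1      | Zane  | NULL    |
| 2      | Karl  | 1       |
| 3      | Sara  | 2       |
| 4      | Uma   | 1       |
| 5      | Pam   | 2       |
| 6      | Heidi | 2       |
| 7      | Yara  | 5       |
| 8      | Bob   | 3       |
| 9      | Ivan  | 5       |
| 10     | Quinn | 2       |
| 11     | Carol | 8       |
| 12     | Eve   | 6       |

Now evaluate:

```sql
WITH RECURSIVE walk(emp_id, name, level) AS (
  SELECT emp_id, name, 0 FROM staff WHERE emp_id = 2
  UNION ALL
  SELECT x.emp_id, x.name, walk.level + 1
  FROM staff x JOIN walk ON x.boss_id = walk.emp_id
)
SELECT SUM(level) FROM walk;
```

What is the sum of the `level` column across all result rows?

Base: emp_id=2 (Karl) at level 0.
Iteration 1: rows with boss_id in {2} -> Sara (id 3, level 1), Pam (id 5, level 1), Heidi (id 6, level 1), Quinn (id 10, level 1).
Iteration 2: rows with boss_id in {3,5,6,10} -> Yara (id 7, level 2), Bob (id 8, level 2), Ivan (id 9, level 2), Eve (id 12, level 2).
Iteration 3: rows with boss_id in {7,8,9,12} -> Carol (id 11, level 3).
Iteration 4: no rows with boss_id in {11}; recursion stops.
SUM(level) = 0 + 1 + 1 + 1 + 1 + 2 + 2 + 2 + 2 + 3 = 15.

15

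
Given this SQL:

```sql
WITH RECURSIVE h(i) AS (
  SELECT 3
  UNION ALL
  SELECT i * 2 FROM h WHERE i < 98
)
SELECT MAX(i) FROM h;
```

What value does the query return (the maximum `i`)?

Base: i=3.
Iteration 1: 3 < 98 holds -> i = 3 * 2 = 6.
Iteration 2: 6 < 98 holds -> i = 6 * 2 = 12.
Iteration 3: 12 < 98 holds -> i = 12 * 2 = 24.
Iteration 4: 24 < 98 holds -> i = 24 * 2 = 48.
Iteration 5: 48 < 98 holds -> i = 48 * 2 = 96.
Iteration 6: 96 < 98 holds -> i = 96 * 2 = 192.
Iteration 7: 192 < 98 fails; recursion stops.
i values: 3, 6, 12, 24, 48, 96, 192; the maximum is 192.

192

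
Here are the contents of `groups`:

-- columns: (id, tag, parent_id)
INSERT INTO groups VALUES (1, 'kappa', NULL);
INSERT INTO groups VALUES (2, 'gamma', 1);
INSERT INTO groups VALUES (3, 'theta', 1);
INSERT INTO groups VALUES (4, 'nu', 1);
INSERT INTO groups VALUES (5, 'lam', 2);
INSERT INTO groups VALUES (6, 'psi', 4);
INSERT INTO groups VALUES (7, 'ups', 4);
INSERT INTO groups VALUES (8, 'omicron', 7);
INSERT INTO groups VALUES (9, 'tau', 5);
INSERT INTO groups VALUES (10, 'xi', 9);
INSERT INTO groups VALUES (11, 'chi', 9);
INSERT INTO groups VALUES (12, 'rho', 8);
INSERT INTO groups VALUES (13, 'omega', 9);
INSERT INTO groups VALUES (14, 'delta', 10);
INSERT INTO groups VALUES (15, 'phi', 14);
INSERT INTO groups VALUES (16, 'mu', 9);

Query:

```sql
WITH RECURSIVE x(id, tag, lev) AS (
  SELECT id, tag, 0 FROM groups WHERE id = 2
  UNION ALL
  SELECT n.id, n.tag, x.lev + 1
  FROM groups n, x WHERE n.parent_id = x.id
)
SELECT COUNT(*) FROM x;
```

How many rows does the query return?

Base: id=2 (gamma) at lev 0.
Iteration 1: rows with parent_id in {2} -> lam (id 5, lev 1).
Iteration 2: rows with parent_id in {5} -> tau (id 9, lev 2).
Iteration 3: rows with parent_id in {9} -> xi (id 10, lev 3), chi (id 11, lev 3), omega (id 13, lev 3), mu (id 16, lev 3).
Iteration 4: rows with parent_id in {10,11,13,16} -> delta (id 14, lev 4).
Iteration 5: rows with parent_id in {14} -> phi (id 15, lev 5).
Iteration 6: no rows with parent_id in {15}; recursion stops.
Total rows emitted: 9.

9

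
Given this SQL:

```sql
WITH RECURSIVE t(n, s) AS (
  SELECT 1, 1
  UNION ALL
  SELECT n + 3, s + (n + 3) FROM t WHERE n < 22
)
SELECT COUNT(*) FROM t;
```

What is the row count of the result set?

Base: n=1, s=1.
Iteration 1: 1 < 22 holds -> n = 1 + 3 = 4, s = 1 + 4 = 5.
Iteration 2: 4 < 22 holds -> n = 4 + 3 = 7, s = 5 + 7 = 12.
Iteration 3: 7 < 22 holds -> n = 7 + 3 = 10, s = 12 + 10 = 22.
Iteration 4: 10 < 22 holds -> n = 10 + 3 = 13, s = 22 + 13 = 35.
Iteration 5: 13 < 22 holds -> n = 13 + 3 = 16, s = 35 + 16 = 51.
Iteration 6: 16 < 22 holds -> n = 16 + 3 = 19, s = 51 + 19 = 70.
Iteration 7: 19 < 22 holds -> n = 19 + 3 = 22, s = 70 + 22 = 92.
Iteration 8: 22 < 22 fails; recursion stops.
Total rows emitted: 8.

8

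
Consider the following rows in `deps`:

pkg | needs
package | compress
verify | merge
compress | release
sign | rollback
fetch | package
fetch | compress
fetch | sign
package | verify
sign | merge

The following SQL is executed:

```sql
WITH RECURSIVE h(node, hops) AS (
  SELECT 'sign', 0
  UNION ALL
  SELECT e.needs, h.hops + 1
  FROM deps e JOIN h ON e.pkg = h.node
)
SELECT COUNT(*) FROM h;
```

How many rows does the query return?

3

Base: (sign, hops=0).
Iteration 1: edges from {sign} -> (merge, hops=1), (rollback, hops=1).
Iteration 2: no outgoing edges from {merge,rollback}; recursion stops.
Total rows emitted: 3.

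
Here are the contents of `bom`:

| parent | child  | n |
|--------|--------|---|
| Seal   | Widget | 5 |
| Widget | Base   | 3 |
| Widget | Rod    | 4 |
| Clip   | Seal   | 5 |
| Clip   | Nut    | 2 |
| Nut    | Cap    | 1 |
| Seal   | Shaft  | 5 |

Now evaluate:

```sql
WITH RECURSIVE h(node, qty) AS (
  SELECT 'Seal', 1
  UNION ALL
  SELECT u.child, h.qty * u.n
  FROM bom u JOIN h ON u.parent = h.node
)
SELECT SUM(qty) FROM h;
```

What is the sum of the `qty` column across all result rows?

46

Base: (Seal, qty=1).
Iteration 1: components of {Seal} -> Shaft = 1*5 = 5, Widget = 1*5 = 5.
Iteration 2: components of {Shaft,Widget} -> Base = 5*3 = 15, Rod = 5*4 = 20.
Iteration 3: no further components; recursion stops.
SUM(qty) = 1 + 5 + 5 + 20 + 15 = 46.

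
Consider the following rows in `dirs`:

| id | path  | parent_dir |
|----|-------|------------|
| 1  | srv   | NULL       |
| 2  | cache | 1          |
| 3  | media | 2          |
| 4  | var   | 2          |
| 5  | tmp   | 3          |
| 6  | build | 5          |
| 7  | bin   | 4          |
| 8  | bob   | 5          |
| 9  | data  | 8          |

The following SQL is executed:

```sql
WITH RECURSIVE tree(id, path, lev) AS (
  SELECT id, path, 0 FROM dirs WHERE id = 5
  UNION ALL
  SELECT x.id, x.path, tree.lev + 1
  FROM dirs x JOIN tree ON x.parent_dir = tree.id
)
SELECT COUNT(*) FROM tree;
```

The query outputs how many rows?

4

Base: id=5 (tmp) at lev 0.
Iteration 1: rows with parent_dir in {5} -> build (id 6, lev 1), bob (id 8, lev 1).
Iteration 2: rows with parent_dir in {6,8} -> data (id 9, lev 2).
Iteration 3: no rows with parent_dir in {9}; recursion stops.
Total rows emitted: 4.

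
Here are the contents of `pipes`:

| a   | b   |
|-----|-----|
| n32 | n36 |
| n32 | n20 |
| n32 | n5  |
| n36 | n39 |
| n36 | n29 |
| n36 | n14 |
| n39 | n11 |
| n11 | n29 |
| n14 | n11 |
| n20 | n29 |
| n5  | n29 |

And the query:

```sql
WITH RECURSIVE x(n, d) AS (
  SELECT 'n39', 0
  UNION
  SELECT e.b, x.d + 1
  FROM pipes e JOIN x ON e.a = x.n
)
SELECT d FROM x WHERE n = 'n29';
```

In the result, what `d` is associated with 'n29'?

Base: (n39, d=0).
Iteration 1: edges from {n39} -> (n11, d=1).
Iteration 2: edges from {n11} -> (n29, d=2).
Iteration 3: no outgoing edges from {n29}; recursion stops.

2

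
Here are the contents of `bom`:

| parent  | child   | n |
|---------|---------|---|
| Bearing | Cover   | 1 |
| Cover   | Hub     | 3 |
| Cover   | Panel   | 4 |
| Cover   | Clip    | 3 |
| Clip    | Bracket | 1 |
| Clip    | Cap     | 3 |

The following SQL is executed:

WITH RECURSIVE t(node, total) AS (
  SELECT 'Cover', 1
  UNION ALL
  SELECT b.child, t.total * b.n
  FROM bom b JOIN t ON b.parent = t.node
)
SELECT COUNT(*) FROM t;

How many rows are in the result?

6

Base: (Cover, total=1).
Iteration 1: components of {Cover} -> Clip = 1*3 = 3, Hub = 1*3 = 3, Panel = 1*4 = 4.
Iteration 2: components of {Clip,Hub,Panel} -> Bracket = 3*1 = 3, Cap = 3*3 = 9.
Iteration 3: no further components; recursion stops.
Total rows emitted: 6.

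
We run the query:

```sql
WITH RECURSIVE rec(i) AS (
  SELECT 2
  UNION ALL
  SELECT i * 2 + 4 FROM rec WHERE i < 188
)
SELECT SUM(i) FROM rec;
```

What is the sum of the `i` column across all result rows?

354

Base: i=2.
Iteration 1: 2 < 188 holds -> i = 2 * 2 + 4 = 8.
Iteration 2: 8 < 188 holds -> i = 8 * 2 + 4 = 20.
Iteration 3: 20 < 188 holds -> i = 20 * 2 + 4 = 44.
Iteration 4: 44 < 188 holds -> i = 44 * 2 + 4 = 92.
Iteration 5: 92 < 188 holds -> i = 92 * 2 + 4 = 188.
Iteration 6: 188 < 188 fails; recursion stops.
SUM(i) = 2 + 8 + 20 + 44 + 92 + 188 = 354.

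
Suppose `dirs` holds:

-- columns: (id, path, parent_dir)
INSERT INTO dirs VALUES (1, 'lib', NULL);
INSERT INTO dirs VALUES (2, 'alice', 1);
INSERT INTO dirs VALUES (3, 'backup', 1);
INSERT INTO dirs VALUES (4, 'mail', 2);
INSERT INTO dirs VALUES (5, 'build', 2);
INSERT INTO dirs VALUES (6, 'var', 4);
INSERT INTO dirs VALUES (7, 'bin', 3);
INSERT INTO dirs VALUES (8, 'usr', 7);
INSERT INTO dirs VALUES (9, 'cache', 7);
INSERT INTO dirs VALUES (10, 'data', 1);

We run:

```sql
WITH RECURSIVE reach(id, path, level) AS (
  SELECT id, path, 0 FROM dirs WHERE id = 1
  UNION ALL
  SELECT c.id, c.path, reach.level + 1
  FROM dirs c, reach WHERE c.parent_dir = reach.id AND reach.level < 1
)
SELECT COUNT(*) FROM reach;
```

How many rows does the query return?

4

Base: id=1 (lib) at level 0.
Iteration 1: rows with parent_dir in {1} -> alice (id 2, level 1), backup (id 3, level 1), data (id 10, level 1).
Iteration 2: level < 1 fails for all current rows; recursion stops.
Total rows emitted: 4.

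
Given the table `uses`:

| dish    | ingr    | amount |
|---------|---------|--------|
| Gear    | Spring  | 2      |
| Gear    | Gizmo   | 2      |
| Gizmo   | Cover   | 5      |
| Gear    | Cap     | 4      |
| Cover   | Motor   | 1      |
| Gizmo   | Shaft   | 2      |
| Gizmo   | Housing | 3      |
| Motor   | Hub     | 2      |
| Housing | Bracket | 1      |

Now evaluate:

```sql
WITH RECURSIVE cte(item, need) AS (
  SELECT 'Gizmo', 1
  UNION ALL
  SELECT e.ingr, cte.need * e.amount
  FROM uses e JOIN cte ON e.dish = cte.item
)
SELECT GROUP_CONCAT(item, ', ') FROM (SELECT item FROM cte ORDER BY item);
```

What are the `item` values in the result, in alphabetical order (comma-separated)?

Bracket, Cover, Gizmo, Housing, Hub, Motor, Shaft

Base: (Gizmo, need=1).
Iteration 1: components of {Gizmo} -> Cover = 1*5 = 5, Housing = 1*3 = 3, Shaft = 1*2 = 2.
Iteration 2: components of {Cover,Housing,Shaft} -> Bracket = 3*1 = 3, Motor = 5*1 = 5.
Iteration 3: components of {Bracket,Motor} -> Hub = 5*2 = 10.
Iteration 4: no further components; recursion stops.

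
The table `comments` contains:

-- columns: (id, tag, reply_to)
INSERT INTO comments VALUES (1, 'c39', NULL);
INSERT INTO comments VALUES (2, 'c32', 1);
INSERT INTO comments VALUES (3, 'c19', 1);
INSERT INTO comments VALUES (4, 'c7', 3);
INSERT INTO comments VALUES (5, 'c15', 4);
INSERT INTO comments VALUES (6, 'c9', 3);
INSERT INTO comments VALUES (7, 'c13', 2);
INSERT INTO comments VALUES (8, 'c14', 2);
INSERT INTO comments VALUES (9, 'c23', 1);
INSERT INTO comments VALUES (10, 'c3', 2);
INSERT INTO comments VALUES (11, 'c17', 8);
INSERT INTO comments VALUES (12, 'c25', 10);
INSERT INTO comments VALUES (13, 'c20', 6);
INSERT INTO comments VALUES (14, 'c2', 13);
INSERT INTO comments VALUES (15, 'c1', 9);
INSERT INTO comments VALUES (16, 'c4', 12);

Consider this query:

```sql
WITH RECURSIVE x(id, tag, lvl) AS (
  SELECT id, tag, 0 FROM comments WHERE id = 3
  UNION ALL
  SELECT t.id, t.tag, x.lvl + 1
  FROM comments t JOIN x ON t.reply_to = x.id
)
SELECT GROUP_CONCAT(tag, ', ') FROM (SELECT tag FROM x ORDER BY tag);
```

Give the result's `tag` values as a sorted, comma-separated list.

c15, c19, c2, c20, c7, c9

Base: id=3 (c19) at lvl 0.
Iteration 1: rows with reply_to in {3} -> c7 (id 4, lvl 1), c9 (id 6, lvl 1).
Iteration 2: rows with reply_to in {4,6} -> c15 (id 5, lvl 2), c20 (id 13, lvl 2).
Iteration 3: rows with reply_to in {5,13} -> c2 (id 14, lvl 3).
Iteration 4: no rows with reply_to in {14}; recursion stops.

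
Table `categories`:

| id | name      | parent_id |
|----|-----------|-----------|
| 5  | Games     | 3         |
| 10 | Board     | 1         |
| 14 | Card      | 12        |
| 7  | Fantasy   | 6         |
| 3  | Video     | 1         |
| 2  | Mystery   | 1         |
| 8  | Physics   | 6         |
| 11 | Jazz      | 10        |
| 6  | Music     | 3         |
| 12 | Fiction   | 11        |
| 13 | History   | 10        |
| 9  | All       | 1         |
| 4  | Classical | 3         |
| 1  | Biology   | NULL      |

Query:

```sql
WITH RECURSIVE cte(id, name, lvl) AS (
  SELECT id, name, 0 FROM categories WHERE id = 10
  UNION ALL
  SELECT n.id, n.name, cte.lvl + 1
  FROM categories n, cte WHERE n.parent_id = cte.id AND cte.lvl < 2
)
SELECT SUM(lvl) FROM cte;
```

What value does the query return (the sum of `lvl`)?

4

Base: id=10 (Board) at lvl 0.
Iteration 1: rows with parent_id in {10} -> Jazz (id 11, lvl 1), History (id 13, lvl 1).
Iteration 2: rows with parent_id in {11,13} -> Fiction (id 12, lvl 2).
Iteration 3: lvl < 2 fails for all current rows; recursion stops.
SUM(lvl) = 0 + 1 + 1 + 2 = 4.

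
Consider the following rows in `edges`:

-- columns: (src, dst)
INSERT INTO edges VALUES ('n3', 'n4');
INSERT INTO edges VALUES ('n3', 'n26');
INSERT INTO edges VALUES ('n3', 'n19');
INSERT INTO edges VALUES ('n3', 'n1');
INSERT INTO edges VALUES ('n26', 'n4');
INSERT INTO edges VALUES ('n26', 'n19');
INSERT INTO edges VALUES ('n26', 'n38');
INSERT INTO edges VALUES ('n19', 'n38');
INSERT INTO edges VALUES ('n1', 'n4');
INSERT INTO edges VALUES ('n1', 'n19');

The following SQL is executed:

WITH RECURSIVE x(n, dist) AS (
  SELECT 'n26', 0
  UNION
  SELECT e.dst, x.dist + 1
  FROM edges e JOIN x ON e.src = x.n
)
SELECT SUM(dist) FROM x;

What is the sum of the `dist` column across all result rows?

5

Base: (n26, dist=0).
Iteration 1: edges from {n26} -> (n19, dist=1), (n38, dist=1), (n4, dist=1).
Iteration 2: edges from {n19,n38,n4} -> (n38, dist=2).
Iteration 3: no outgoing edges from {n38}; recursion stops.
SUM(dist) = 0 + 1 + 1 + 1 + 2 = 5.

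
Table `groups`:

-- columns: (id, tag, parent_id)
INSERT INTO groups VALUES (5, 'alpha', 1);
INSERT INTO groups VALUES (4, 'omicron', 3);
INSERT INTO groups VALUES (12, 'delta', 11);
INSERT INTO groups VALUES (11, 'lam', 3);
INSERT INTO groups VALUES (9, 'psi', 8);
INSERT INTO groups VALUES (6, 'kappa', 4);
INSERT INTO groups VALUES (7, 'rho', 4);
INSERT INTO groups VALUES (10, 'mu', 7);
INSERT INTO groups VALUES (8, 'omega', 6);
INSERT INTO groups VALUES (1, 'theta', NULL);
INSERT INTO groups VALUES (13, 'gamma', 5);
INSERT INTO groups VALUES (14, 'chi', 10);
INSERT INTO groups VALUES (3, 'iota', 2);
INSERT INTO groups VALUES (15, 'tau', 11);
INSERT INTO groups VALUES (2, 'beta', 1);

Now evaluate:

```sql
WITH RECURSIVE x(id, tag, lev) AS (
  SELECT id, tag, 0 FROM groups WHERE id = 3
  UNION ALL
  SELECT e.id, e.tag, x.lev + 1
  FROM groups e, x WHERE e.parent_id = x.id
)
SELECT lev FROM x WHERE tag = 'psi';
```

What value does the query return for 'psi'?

Base: id=3 (iota) at lev 0.
Iteration 1: rows with parent_id in {3} -> omicron (id 4, lev 1), lam (id 11, lev 1).
Iteration 2: rows with parent_id in {4,11} -> kappa (id 6, lev 2), rho (id 7, lev 2), delta (id 12, lev 2), tau (id 15, lev 2).
Iteration 3: rows with parent_id in {6,7,12,15} -> omega (id 8, lev 3), mu (id 10, lev 3).
Iteration 4: rows with parent_id in {8,10} -> psi (id 9, lev 4), chi (id 14, lev 4).
Iteration 5: no rows with parent_id in {9,14}; recursion stops.

4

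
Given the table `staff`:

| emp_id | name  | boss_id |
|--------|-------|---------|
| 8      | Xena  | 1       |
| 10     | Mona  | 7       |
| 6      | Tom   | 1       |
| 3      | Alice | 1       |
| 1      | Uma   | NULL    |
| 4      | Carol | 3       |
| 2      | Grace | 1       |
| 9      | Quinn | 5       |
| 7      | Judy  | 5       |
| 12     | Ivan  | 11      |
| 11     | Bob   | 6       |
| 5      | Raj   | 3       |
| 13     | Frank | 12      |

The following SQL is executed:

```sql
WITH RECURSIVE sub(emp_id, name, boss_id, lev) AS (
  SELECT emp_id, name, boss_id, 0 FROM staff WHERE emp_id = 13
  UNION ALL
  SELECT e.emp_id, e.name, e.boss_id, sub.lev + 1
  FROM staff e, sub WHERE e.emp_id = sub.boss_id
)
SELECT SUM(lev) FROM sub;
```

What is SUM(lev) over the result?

10

Base: emp_id=13 (Frank), boss_id=12, lev 0.
Iteration 1: join on emp_id=12 -> Ivan (id 12, boss_id=11, lev 1).
Iteration 2: join on emp_id=11 -> Bob (id 11, boss_id=6, lev 2).
Iteration 3: join on emp_id=6 -> Tom (id 6, boss_id=1, lev 3).
Iteration 4: join on emp_id=1 -> Uma (id 1, boss_id=NULL, lev 4).
Iteration 5: boss_id is NULL; no match; recursion stops.
SUM(lev) = 0 + 1 + 2 + 3 + 4 = 10.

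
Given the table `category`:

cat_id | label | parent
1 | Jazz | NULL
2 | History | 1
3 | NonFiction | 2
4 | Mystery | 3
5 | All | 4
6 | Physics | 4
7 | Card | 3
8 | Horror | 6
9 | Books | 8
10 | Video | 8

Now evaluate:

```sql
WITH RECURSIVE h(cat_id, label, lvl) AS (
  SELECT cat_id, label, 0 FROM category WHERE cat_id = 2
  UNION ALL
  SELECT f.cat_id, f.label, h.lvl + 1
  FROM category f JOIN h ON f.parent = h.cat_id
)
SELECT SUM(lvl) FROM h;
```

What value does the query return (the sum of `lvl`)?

25

Base: cat_id=2 (History) at lvl 0.
Iteration 1: rows with parent in {2} -> NonFiction (id 3, lvl 1).
Iteration 2: rows with parent in {3} -> Mystery (id 4, lvl 2), Card (id 7, lvl 2).
Iteration 3: rows with parent in {4,7} -> All (id 5, lvl 3), Physics (id 6, lvl 3).
Iteration 4: rows with parent in {5,6} -> Horror (id 8, lvl 4).
Iteration 5: rows with parent in {8} -> Books (id 9, lvl 5), Video (id 10, lvl 5).
Iteration 6: no rows with parent in {9,10}; recursion stops.
SUM(lvl) = 0 + 1 + 2 + 2 + 3 + 3 + 4 + 5 + 5 = 25.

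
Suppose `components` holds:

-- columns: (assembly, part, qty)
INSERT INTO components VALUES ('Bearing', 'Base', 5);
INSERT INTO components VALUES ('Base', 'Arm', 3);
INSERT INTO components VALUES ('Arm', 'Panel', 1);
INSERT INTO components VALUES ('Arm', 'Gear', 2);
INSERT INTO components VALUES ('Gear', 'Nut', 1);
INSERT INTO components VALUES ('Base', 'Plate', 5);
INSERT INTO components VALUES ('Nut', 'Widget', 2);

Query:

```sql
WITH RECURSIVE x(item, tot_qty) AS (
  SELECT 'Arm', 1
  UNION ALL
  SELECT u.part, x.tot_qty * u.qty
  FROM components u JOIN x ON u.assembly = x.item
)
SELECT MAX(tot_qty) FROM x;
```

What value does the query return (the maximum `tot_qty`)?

4

Base: (Arm, tot_qty=1).
Iteration 1: components of {Arm} -> Gear = 1*2 = 2, Panel = 1*1 = 1.
Iteration 2: components of {Gear,Panel} -> Nut = 2*1 = 2.
Iteration 3: components of {Nut} -> Widget = 2*2 = 4.
Iteration 4: no further components; recursion stops.
tot_qty values: 1, 1, 2, 2, 4; the maximum is 4.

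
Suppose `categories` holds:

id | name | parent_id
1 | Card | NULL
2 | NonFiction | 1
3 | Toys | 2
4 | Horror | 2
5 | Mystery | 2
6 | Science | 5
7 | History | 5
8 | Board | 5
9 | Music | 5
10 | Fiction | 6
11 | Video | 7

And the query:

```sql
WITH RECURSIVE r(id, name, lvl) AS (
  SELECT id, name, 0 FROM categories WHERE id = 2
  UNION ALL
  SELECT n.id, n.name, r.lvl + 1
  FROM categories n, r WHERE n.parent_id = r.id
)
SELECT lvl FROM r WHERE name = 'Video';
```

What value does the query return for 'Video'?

Base: id=2 (NonFiction) at lvl 0.
Iteration 1: rows with parent_id in {2} -> Toys (id 3, lvl 1), Horror (id 4, lvl 1), Mystery (id 5, lvl 1).
Iteration 2: rows with parent_id in {3,4,5} -> Science (id 6, lvl 2), History (id 7, lvl 2), Board (id 8, lvl 2), Music (id 9, lvl 2).
Iteration 3: rows with parent_id in {6,7,8,9} -> Fiction (id 10, lvl 3), Video (id 11, lvl 3).
Iteration 4: no rows with parent_id in {10,11}; recursion stops.

3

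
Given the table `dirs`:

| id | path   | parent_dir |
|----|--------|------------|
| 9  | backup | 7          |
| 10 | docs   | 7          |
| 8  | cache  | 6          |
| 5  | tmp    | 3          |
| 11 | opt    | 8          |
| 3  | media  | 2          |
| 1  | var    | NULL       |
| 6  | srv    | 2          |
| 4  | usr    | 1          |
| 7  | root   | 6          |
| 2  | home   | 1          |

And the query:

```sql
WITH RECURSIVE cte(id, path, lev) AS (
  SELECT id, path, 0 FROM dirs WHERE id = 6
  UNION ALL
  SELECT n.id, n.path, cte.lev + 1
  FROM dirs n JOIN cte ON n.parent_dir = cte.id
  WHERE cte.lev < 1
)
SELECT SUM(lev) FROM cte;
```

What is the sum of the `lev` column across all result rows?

2

Base: id=6 (srv) at lev 0.
Iteration 1: rows with parent_dir in {6} -> root (id 7, lev 1), cache (id 8, lev 1).
Iteration 2: lev < 1 fails for all current rows; recursion stops.
SUM(lev) = 0 + 1 + 1 = 2.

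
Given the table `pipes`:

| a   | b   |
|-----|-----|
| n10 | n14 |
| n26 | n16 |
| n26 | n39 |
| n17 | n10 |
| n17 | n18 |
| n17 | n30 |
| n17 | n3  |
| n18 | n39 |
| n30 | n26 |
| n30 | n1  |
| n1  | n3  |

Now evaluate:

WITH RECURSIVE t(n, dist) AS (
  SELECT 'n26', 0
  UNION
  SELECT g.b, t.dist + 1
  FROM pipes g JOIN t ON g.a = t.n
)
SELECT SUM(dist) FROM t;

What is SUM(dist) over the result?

Base: (n26, dist=0).
Iteration 1: edges from {n26} -> (n16, dist=1), (n39, dist=1).
Iteration 2: no outgoing edges from {n16,n39}; recursion stops.
SUM(dist) = 0 + 1 + 1 = 2.

2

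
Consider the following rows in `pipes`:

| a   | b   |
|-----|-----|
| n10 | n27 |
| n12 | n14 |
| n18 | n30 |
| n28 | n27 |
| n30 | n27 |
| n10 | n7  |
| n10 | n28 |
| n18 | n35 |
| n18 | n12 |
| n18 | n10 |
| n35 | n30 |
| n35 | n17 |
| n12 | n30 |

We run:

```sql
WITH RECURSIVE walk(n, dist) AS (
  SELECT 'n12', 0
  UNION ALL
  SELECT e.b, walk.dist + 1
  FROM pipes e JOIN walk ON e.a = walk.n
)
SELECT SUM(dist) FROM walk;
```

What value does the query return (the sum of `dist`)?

Base: (n12, dist=0).
Iteration 1: edges from {n12} -> (n14, dist=1), (n30, dist=1).
Iteration 2: edges from {n14,n30} -> (n27, dist=2).
Iteration 3: no outgoing edges from {n27}; recursion stops.
SUM(dist) = 0 + 1 + 1 + 2 = 4.

4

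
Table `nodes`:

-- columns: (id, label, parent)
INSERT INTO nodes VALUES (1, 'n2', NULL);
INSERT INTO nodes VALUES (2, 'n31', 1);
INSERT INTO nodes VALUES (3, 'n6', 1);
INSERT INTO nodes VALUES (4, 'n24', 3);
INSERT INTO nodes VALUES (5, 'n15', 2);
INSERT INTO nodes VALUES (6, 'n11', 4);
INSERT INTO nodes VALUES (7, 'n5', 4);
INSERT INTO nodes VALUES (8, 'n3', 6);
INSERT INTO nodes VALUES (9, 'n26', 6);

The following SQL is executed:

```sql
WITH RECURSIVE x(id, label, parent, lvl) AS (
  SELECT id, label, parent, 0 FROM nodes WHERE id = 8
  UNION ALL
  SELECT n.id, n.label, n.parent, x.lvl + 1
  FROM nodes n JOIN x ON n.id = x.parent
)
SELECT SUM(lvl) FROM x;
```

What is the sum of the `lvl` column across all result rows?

10

Base: id=8 (n3), parent=6, lvl 0.
Iteration 1: join on id=6 -> n11 (id 6, parent=4, lvl 1).
Iteration 2: join on id=4 -> n24 (id 4, parent=3, lvl 2).
Iteration 3: join on id=3 -> n6 (id 3, parent=1, lvl 3).
Iteration 4: join on id=1 -> n2 (id 1, parent=NULL, lvl 4).
Iteration 5: parent is NULL; no match; recursion stops.
SUM(lvl) = 0 + 1 + 2 + 3 + 4 = 10.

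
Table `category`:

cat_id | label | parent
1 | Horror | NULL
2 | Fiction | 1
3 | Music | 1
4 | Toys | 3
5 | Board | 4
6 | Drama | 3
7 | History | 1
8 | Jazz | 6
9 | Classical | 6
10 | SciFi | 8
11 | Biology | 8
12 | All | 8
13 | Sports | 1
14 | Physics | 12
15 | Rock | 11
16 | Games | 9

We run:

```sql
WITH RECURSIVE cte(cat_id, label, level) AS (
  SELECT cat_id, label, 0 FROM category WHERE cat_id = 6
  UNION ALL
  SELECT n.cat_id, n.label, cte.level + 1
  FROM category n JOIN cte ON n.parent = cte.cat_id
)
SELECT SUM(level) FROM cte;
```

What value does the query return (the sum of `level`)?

Base: cat_id=6 (Drama) at level 0.
Iteration 1: rows with parent in {6} -> Jazz (id 8, level 1), Classical (id 9, level 1).
Iteration 2: rows with parent in {8,9} -> SciFi (id 10, level 2), Biology (id 11, level 2), All (id 12, level 2), Games (id 16, level 2).
Iteration 3: rows with parent in {10,11,12,16} -> Physics (id 14, level 3), Rock (id 15, level 3).
Iteration 4: no rows with parent in {14,15}; recursion stops.
SUM(level) = 0 + 1 + 1 + 2 + 2 + 2 + 2 + 3 + 3 = 16.

16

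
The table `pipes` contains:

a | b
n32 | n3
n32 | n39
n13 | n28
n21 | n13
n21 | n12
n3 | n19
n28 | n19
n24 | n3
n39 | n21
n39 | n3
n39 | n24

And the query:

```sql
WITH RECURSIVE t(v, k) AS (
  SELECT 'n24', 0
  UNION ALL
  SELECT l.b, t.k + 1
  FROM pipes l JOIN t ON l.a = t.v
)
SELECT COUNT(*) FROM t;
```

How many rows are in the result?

3

Base: (n24, k=0).
Iteration 1: edges from {n24} -> (n3, k=1).
Iteration 2: edges from {n3} -> (n19, k=2).
Iteration 3: no outgoing edges from {n19}; recursion stops.
Total rows emitted: 3.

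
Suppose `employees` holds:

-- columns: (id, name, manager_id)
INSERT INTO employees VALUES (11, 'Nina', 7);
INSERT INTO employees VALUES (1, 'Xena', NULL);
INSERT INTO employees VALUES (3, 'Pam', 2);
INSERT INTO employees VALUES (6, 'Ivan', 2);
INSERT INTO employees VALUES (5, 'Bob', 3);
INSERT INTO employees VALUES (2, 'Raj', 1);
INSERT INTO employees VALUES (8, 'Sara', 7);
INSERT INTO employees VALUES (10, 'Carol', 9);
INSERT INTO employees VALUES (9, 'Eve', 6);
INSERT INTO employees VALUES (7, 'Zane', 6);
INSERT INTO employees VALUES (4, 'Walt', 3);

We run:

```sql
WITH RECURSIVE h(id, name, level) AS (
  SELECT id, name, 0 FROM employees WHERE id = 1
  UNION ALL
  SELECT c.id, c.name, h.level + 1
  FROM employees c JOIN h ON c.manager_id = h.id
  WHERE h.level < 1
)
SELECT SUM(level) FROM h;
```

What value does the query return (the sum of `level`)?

Base: id=1 (Xena) at level 0.
Iteration 1: rows with manager_id in {1} -> Raj (id 2, level 1).
Iteration 2: level < 1 fails for all current rows; recursion stops.
SUM(level) = 0 + 1 = 1.

1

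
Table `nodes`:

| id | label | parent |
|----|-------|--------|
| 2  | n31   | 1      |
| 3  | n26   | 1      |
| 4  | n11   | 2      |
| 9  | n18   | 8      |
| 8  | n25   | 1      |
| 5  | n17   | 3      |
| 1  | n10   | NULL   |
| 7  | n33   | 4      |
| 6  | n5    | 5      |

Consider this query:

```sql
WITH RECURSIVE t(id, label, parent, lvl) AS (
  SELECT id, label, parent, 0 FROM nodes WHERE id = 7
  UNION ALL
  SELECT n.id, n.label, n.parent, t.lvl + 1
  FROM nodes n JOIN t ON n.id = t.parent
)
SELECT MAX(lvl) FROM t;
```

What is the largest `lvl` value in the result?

3

Base: id=7 (n33), parent=4, lvl 0.
Iteration 1: join on id=4 -> n11 (id 4, parent=2, lvl 1).
Iteration 2: join on id=2 -> n31 (id 2, parent=1, lvl 2).
Iteration 3: join on id=1 -> n10 (id 1, parent=NULL, lvl 3).
Iteration 4: parent is NULL; no match; recursion stops.
lvl values: 0, 1, 2, 3; the maximum is 3.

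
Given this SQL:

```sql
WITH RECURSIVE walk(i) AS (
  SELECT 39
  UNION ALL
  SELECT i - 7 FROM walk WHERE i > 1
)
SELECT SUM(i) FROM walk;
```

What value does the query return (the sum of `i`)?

Base: i=39.
Iteration 1: 39 > 1 holds -> i = 39 - 7 = 32.
Iteration 2: 32 > 1 holds -> i = 32 - 7 = 25.
Iteration 3: 25 > 1 holds -> i = 25 - 7 = 18.
Iteration 4: 18 > 1 holds -> i = 18 - 7 = 11.
Iteration 5: 11 > 1 holds -> i = 11 - 7 = 4.
Iteration 6: 4 > 1 holds -> i = 4 - 7 = -3.
Iteration 7: -3 > 1 fails; recursion stops.
SUM(i) = 39 + 32 + 25 + 18 + 11 + 4 + -3 = 126.

126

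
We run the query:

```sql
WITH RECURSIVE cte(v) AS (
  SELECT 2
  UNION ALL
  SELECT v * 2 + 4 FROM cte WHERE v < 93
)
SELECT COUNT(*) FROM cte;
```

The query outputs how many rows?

Base: v=2.
Iteration 1: 2 < 93 holds -> v = 2 * 2 + 4 = 8.
Iteration 2: 8 < 93 holds -> v = 8 * 2 + 4 = 20.
Iteration 3: 20 < 93 holds -> v = 20 * 2 + 4 = 44.
Iteration 4: 44 < 93 holds -> v = 44 * 2 + 4 = 92.
Iteration 5: 92 < 93 holds -> v = 92 * 2 + 4 = 188.
Iteration 6: 188 < 93 fails; recursion stops.
Total rows emitted: 6.

6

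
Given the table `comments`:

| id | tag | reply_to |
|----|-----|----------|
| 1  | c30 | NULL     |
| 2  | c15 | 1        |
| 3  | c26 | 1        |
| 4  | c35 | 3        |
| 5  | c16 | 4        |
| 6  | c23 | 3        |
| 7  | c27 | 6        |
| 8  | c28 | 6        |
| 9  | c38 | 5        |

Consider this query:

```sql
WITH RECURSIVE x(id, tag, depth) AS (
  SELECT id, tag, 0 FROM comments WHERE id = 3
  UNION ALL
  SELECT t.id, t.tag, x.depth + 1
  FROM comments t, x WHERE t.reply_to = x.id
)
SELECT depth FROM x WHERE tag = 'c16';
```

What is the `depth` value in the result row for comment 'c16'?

2

Base: id=3 (c26) at depth 0.
Iteration 1: rows with reply_to in {3} -> c35 (id 4, depth 1), c23 (id 6, depth 1).
Iteration 2: rows with reply_to in {4,6} -> c16 (id 5, depth 2), c27 (id 7, depth 2), c28 (id 8, depth 2).
Iteration 3: rows with reply_to in {5,7,8} -> c38 (id 9, depth 3).
Iteration 4: no rows with reply_to in {9}; recursion stops.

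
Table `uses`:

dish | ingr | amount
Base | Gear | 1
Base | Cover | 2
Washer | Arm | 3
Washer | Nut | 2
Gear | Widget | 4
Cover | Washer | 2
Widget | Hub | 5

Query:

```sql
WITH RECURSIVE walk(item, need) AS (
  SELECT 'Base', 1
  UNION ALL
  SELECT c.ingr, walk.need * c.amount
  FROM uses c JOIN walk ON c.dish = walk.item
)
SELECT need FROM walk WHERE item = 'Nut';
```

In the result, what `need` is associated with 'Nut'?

8

Base: (Base, need=1).
Iteration 1: components of {Base} -> Cover = 1*2 = 2, Gear = 1*1 = 1.
Iteration 2: components of {Cover,Gear} -> Washer = 2*2 = 4, Widget = 1*4 = 4.
Iteration 3: components of {Washer,Widget} -> Arm = 4*3 = 12, Hub = 4*5 = 20, Nut = 4*2 = 8.
Iteration 4: no further components; recursion stops.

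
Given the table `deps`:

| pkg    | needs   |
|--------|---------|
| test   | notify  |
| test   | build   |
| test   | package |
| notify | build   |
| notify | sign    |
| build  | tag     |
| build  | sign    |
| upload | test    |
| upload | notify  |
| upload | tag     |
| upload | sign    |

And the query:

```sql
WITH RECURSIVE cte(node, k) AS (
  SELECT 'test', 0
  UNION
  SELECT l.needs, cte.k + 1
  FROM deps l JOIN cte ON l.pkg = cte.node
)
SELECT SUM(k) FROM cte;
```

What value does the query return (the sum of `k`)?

Base: (test, k=0).
Iteration 1: edges from {test} -> (build, k=1), (notify, k=1), (package, k=1).
Iteration 2: edges from {build,notify,package} -> (build, k=2), (sign, k=2), (tag, k=2). [UNION drops 1 duplicate row(s)]
Iteration 3: edges from {build,sign,tag} -> (sign, k=3), (tag, k=3).
Iteration 4: no outgoing edges from {sign,tag}; recursion stops.
SUM(k) = 0 + 1 + 1 + 1 + 2 + 2 + 2 + 3 + 3 = 15.

15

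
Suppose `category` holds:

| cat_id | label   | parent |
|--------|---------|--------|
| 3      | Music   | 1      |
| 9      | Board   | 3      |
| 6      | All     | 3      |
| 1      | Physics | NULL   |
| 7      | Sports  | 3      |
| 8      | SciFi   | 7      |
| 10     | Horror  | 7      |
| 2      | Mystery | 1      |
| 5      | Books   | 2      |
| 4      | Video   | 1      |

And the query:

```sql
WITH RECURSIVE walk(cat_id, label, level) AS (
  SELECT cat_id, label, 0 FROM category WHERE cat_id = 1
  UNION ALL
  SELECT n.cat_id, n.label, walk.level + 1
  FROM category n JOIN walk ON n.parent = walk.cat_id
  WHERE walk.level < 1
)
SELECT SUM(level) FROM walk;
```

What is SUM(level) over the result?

3

Base: cat_id=1 (Physics) at level 0.
Iteration 1: rows with parent in {1} -> Mystery (id 2, level 1), Music (id 3, level 1), Video (id 4, level 1).
Iteration 2: level < 1 fails for all current rows; recursion stops.
SUM(level) = 0 + 1 + 1 + 1 = 3.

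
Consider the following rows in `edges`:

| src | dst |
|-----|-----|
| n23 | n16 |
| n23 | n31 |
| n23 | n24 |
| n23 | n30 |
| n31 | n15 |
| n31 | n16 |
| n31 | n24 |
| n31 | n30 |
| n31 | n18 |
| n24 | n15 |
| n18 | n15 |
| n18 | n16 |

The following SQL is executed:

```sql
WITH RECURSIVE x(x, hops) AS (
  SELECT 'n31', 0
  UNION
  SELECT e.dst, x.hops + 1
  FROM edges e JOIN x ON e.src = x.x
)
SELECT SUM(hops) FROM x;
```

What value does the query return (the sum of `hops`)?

Base: (n31, hops=0).
Iteration 1: edges from {n31} -> (n15, hops=1), (n16, hops=1), (n18, hops=1), (n24, hops=1), (n30, hops=1).
Iteration 2: edges from {n15,n16,n18,n24,n30} -> (n15, hops=2), (n16, hops=2). [UNION drops 1 duplicate row(s)]
Iteration 3: no outgoing edges from {n15,n16}; recursion stops.
SUM(hops) = 0 + 1 + 1 + 1 + 1 + 1 + 2 + 2 = 9.

9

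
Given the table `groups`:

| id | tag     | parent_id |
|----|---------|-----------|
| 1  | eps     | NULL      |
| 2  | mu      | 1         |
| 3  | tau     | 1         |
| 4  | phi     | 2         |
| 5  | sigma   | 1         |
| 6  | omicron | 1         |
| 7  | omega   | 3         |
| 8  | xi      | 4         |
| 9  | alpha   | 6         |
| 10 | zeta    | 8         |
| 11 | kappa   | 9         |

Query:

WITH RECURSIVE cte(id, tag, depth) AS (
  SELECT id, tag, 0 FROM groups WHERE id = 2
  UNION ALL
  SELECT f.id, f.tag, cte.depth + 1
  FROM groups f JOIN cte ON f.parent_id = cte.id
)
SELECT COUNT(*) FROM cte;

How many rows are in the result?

Base: id=2 (mu) at depth 0.
Iteration 1: rows with parent_id in {2} -> phi (id 4, depth 1).
Iteration 2: rows with parent_id in {4} -> xi (id 8, depth 2).
Iteration 3: rows with parent_id in {8} -> zeta (id 10, depth 3).
Iteration 4: no rows with parent_id in {10}; recursion stops.
Total rows emitted: 4.

4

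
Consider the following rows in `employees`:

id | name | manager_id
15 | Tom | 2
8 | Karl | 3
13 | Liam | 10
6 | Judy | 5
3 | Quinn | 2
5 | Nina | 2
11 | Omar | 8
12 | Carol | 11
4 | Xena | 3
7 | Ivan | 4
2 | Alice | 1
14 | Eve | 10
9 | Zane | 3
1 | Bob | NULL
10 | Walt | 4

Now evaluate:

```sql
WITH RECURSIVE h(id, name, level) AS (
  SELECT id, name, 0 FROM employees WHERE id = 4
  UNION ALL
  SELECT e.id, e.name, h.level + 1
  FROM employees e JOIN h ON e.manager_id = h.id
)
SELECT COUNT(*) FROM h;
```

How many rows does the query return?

Base: id=4 (Xena) at level 0.
Iteration 1: rows with manager_id in {4} -> Ivan (id 7, level 1), Walt (id 10, level 1).
Iteration 2: rows with manager_id in {7,10} -> Liam (id 13, level 2), Eve (id 14, level 2).
Iteration 3: no rows with manager_id in {13,14}; recursion stops.
Total rows emitted: 5.

5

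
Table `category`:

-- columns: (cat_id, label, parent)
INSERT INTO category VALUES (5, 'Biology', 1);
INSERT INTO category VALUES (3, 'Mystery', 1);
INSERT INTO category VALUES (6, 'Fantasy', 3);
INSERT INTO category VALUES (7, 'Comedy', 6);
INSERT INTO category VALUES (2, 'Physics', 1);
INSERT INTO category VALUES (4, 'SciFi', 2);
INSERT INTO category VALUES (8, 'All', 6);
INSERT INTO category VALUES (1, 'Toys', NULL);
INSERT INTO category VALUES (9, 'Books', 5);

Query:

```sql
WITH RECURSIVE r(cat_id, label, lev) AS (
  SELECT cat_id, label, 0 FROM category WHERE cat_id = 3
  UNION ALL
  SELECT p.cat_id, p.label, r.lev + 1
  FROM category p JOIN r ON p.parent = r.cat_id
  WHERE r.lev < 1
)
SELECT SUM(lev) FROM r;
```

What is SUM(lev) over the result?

1

Base: cat_id=3 (Mystery) at lev 0.
Iteration 1: rows with parent in {3} -> Fantasy (id 6, lev 1).
Iteration 2: lev < 1 fails for all current rows; recursion stops.
SUM(lev) = 0 + 1 = 1.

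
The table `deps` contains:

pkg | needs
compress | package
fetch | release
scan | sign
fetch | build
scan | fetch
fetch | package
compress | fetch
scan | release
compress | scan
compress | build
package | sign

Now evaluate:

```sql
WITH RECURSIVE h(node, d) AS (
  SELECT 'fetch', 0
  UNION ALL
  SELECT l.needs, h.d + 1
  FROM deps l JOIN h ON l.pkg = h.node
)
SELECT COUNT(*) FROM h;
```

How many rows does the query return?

Base: (fetch, d=0).
Iteration 1: edges from {fetch} -> (build, d=1), (package, d=1), (release, d=1).
Iteration 2: edges from {build,package,release} -> (sign, d=2).
Iteration 3: no outgoing edges from {sign}; recursion stops.
Total rows emitted: 5.

5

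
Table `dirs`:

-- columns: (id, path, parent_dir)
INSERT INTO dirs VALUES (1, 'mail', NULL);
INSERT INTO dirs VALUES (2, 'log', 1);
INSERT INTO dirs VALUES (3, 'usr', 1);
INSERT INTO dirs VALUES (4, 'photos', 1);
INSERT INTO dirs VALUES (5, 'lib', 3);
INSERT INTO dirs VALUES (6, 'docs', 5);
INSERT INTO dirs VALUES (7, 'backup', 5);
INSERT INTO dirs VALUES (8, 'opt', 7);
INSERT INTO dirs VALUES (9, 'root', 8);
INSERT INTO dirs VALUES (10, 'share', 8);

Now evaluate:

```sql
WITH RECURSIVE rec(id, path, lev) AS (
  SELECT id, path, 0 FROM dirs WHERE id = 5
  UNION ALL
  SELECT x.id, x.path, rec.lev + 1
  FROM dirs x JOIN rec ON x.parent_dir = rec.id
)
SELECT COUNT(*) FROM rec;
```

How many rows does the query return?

Base: id=5 (lib) at lev 0.
Iteration 1: rows with parent_dir in {5} -> docs (id 6, lev 1), backup (id 7, lev 1).
Iteration 2: rows with parent_dir in {6,7} -> opt (id 8, lev 2).
Iteration 3: rows with parent_dir in {8} -> root (id 9, lev 3), share (id 10, lev 3).
Iteration 4: no rows with parent_dir in {9,10}; recursion stops.
Total rows emitted: 6.

6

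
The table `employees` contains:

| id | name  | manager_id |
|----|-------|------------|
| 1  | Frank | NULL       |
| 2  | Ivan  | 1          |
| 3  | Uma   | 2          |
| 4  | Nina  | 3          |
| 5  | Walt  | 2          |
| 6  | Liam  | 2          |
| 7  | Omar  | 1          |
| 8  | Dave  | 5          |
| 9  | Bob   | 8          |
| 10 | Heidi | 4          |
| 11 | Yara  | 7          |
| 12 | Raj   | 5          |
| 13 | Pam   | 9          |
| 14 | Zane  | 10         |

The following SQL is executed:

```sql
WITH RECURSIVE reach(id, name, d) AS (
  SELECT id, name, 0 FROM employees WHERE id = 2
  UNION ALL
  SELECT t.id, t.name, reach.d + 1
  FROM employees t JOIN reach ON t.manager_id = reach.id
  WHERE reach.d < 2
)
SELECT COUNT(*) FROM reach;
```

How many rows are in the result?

7

Base: id=2 (Ivan) at d 0.
Iteration 1: rows with manager_id in {2} -> Uma (id 3, d 1), Walt (id 5, d 1), Liam (id 6, d 1).
Iteration 2: rows with manager_id in {3,5,6} -> Nina (id 4, d 2), Dave (id 8, d 2), Raj (id 12, d 2).
Iteration 3: d < 2 fails for all current rows; recursion stops.
Total rows emitted: 7.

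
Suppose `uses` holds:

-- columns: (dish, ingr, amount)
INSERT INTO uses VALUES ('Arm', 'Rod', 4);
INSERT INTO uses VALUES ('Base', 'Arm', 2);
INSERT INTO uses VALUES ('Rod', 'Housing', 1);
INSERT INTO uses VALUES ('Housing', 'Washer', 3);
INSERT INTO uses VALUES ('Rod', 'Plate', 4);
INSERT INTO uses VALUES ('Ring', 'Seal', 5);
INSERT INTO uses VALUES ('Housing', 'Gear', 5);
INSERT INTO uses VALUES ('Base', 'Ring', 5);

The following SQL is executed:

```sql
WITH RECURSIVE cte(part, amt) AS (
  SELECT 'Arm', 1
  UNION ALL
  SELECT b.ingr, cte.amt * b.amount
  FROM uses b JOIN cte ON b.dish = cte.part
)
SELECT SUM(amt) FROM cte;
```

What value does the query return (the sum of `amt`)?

Base: (Arm, amt=1).
Iteration 1: components of {Arm} -> Rod = 1*4 = 4.
Iteration 2: components of {Rod} -> Housing = 4*1 = 4, Plate = 4*4 = 16.
Iteration 3: components of {Housing,Plate} -> Gear = 4*5 = 20, Washer = 4*3 = 12.
Iteration 4: no further components; recursion stops.
SUM(amt) = 1 + 4 + 4 + 16 + 20 + 12 = 57.

57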